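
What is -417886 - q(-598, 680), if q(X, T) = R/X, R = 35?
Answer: -249895793/598 ≈ -4.1789e+5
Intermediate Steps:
q(X, T) = 35/X
-417886 - q(-598, 680) = -417886 - 35/(-598) = -417886 - 35*(-1)/598 = -417886 - 1*(-35/598) = -417886 + 35/598 = -249895793/598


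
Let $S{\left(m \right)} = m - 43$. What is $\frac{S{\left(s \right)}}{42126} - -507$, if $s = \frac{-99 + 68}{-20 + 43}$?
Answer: $\frac{4815983}{9499} \approx 507.0$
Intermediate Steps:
$s = - \frac{31}{23} \approx -1.3478$
$S{\left(m \right)} = -43 + m$
$\frac{S{\left(s \right)}}{42126} - -507 = \frac{-43 - \frac{31}{23}}{42126} - -507 = \left(- \frac{1020}{23}\right) \frac{1}{42126} + 507 = - \frac{10}{9499} + 507 = \frac{4815983}{9499}$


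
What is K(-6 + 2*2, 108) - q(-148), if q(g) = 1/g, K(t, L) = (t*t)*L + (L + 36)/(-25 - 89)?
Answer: 1211251/2812 ≈ 430.74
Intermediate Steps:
K(t, L) = -6/19 - L/114 + L*t² (K(t, L) = t²*L + (36 + L)/(-114) = L*t² + (36 + L)*(-1/114) = L*t² + (-6/19 - L/114) = -6/19 - L/114 + L*t²)
K(-6 + 2*2, 108) - q(-148) = (-6/19 - 1/114*108 + 108*(-6 + 2*2)²) - 1/(-148) = (-6/19 - 18/19 + 108*(-6 + 4)²) - 1*(-1/148) = (-6/19 - 18/19 + 108*(-2)²) + 1/148 = (-6/19 - 18/19 + 108*4) + 1/148 = (-6/19 - 18/19 + 432) + 1/148 = 8184/19 + 1/148 = 1211251/2812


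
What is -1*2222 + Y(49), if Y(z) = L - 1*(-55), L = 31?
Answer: -2136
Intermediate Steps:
Y(z) = 86 (Y(z) = 31 - 1*(-55) = 31 + 55 = 86)
-1*2222 + Y(49) = -1*2222 + 86 = -2222 + 86 = -2136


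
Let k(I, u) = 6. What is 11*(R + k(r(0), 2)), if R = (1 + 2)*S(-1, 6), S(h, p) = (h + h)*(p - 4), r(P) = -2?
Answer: -66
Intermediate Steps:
S(h, p) = 2*h*(-4 + p) (S(h, p) = (2*h)*(-4 + p) = 2*h*(-4 + p))
R = -12 (R = (1 + 2)*(2*(-1)*(-4 + 6)) = 3*(2*(-1)*2) = 3*(-4) = -12)
11*(R + k(r(0), 2)) = 11*(-12 + 6) = 11*(-6) = -66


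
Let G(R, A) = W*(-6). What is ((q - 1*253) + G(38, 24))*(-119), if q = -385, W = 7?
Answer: 80920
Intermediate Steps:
G(R, A) = -42 (G(R, A) = 7*(-6) = -42)
((q - 1*253) + G(38, 24))*(-119) = ((-385 - 1*253) - 42)*(-119) = ((-385 - 253) - 42)*(-119) = (-638 - 42)*(-119) = -680*(-119) = 80920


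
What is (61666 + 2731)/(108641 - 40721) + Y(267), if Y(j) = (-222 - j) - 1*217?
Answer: -47887123/67920 ≈ -705.05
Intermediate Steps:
Y(j) = -439 - j (Y(j) = (-222 - j) - 217 = -439 - j)
(61666 + 2731)/(108641 - 40721) + Y(267) = (61666 + 2731)/(108641 - 40721) + (-439 - 1*267) = 64397/67920 + (-439 - 267) = 64397*(1/67920) - 706 = 64397/67920 - 706 = -47887123/67920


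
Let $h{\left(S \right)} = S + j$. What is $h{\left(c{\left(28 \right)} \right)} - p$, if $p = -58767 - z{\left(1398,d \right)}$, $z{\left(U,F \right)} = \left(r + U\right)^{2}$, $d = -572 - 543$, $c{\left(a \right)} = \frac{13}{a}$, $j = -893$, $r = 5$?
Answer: $\frac{56735937}{28} \approx 2.0263 \cdot 10^{6}$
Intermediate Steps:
$d = -1115$ ($d = -572 - 543 = -1115$)
$z{\left(U,F \right)} = \left(5 + U\right)^{2}$
$h{\left(S \right)} = -893 + S$ ($h{\left(S \right)} = S - 893 = -893 + S$)
$p = -2027176$ ($p = -58767 - \left(5 + 1398\right)^{2} = -58767 - 1403^{2} = -58767 - 1968409 = -2027176$)
$h{\left(c{\left(28 \right)} \right)} - p = \left(-893 + \frac{13}{28}\right) - -2027176 = \left(-893 + 13 \cdot \frac{1}{28}\right) + 2027176 = \left(-893 + \frac{13}{28}\right) + 2027176 = - \frac{24991}{28} + 2027176 = \frac{56735937}{28}$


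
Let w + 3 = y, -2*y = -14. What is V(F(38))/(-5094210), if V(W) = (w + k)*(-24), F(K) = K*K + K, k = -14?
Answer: -8/169807 ≈ -4.7112e-5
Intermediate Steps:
y = 7 (y = -1/2*(-14) = 7)
F(K) = K + K**2 (F(K) = K**2 + K = K + K**2)
w = 4 (w = -3 + 7 = 4)
V(W) = 240 (V(W) = (4 - 14)*(-24) = -10*(-24) = 240)
V(F(38))/(-5094210) = 240/(-5094210) = 240*(-1/5094210) = -8/169807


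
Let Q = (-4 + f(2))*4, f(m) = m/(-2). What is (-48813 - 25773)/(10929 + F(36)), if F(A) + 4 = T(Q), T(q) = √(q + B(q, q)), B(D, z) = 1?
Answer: -21443475/3140938 + 37293*I*√19/59677822 ≈ -6.8271 + 0.0027239*I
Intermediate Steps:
f(m) = -m/2 (f(m) = m*(-½) = -m/2)
Q = -20 (Q = (-4 - ½*2)*4 = (-4 - 1)*4 = -5*4 = -20)
T(q) = √(1 + q) (T(q) = √(q + 1) = √(1 + q))
F(A) = -4 + I*√19 (F(A) = -4 + √(1 - 20) = -4 + √(-19) = -4 + I*√19)
(-48813 - 25773)/(10929 + F(36)) = (-48813 - 25773)/(10929 + (-4 + I*√19)) = -74586/(10925 + I*√19)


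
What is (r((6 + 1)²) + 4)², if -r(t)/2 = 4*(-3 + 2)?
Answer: 144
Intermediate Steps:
r(t) = 8 (r(t) = -8*(-3 + 2) = -8*(-1) = -2*(-4) = 8)
(r((6 + 1)²) + 4)² = (8 + 4)² = 12² = 144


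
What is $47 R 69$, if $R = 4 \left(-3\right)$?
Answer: $-38916$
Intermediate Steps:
$R = -12$
$47 R 69 = 47 \left(-12\right) 69 = \left(-564\right) 69 = -38916$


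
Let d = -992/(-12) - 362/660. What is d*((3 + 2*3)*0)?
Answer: 0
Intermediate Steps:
d = 9033/110 (d = -992*(-1/12) - 362*1/660 = 248/3 - 181/330 = 9033/110 ≈ 82.118)
d*((3 + 2*3)*0) = 9033*((3 + 2*3)*0)/110 = 9033*((3 + 6)*0)/110 = 9033*(9*0)/110 = (9033/110)*0 = 0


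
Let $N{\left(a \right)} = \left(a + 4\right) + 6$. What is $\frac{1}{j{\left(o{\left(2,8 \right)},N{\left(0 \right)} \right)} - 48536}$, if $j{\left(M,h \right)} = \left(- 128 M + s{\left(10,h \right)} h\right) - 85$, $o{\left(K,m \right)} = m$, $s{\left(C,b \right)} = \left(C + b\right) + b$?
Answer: $- \frac{1}{49345} \approx -2.0265 \cdot 10^{-5}$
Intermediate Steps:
$s{\left(C,b \right)} = C + 2 b$
$N{\left(a \right)} = 10 + a$ ($N{\left(a \right)} = \left(4 + a\right) + 6 = 10 + a$)
$j{\left(M,h \right)} = -85 - 128 M + h \left(10 + 2 h\right)$ ($j{\left(M,h \right)} = \left(- 128 M + \left(10 + 2 h\right) h\right) - 85 = \left(- 128 M + h \left(10 + 2 h\right)\right) - 85 = -85 - 128 M + h \left(10 + 2 h\right)$)
$\frac{1}{j{\left(o{\left(2,8 \right)},N{\left(0 \right)} \right)} - 48536} = \frac{1}{\left(-85 - 1024 + 2 \left(10 + 0\right) \left(5 + \left(10 + 0\right)\right)\right) - 48536} = \frac{1}{\left(-85 - 1024 + 2 \cdot 10 \left(5 + 10\right)\right) - 48536} = \frac{1}{\left(-85 - 1024 + 2 \cdot 10 \cdot 15\right) - 48536} = \frac{1}{\left(-85 - 1024 + 300\right) - 48536} = \frac{1}{-809 - 48536} = \frac{1}{-49345} = - \frac{1}{49345}$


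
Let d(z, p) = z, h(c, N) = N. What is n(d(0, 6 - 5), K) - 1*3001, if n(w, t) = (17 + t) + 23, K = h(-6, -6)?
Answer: -2967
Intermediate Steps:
K = -6
n(w, t) = 40 + t
n(d(0, 6 - 5), K) - 1*3001 = (40 - 6) - 1*3001 = 34 - 3001 = -2967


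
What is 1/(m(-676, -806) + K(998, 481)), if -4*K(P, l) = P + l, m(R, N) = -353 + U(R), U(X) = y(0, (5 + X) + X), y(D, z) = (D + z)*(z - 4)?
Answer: 4/7276297 ≈ 5.4973e-7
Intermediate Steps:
y(D, z) = (-4 + z)*(D + z) (y(D, z) = (D + z)*(-4 + z) = (-4 + z)*(D + z))
U(X) = -20 + (5 + 2*X)**2 - 8*X (U(X) = ((5 + X) + X)**2 - 4*0 - 4*((5 + X) + X) + 0*((5 + X) + X) = (5 + 2*X)**2 + 0 - 4*(5 + 2*X) + 0*(5 + 2*X) = (5 + 2*X)**2 + 0 + (-20 - 8*X) + 0 = -20 + (5 + 2*X)**2 - 8*X)
m(R, N) = -348 + 4*R**2 + 12*R (m(R, N) = -353 + (5 + 4*R**2 + 12*R) = -348 + 4*R**2 + 12*R)
K(P, l) = -P/4 - l/4 (K(P, l) = -(P + l)/4 = -P/4 - l/4)
1/(m(-676, -806) + K(998, 481)) = 1/((-348 + 4*(-676)**2 + 12*(-676)) + (-1/4*998 - 1/4*481)) = 1/((-348 + 4*456976 - 8112) + (-499/2 - 481/4)) = 1/((-348 + 1827904 - 8112) - 1479/4) = 1/(1819444 - 1479/4) = 1/(7276297/4) = 4/7276297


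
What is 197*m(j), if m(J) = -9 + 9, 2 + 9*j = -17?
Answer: 0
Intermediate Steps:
j = -19/9 (j = -2/9 + (1/9)*(-17) = -2/9 - 17/9 = -19/9 ≈ -2.1111)
m(J) = 0
197*m(j) = 197*0 = 0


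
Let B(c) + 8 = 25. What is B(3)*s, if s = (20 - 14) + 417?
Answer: 7191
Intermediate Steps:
B(c) = 17 (B(c) = -8 + 25 = 17)
s = 423 (s = 6 + 417 = 423)
B(3)*s = 17*423 = 7191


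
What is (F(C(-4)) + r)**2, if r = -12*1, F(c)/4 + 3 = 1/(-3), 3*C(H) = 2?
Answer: 5776/9 ≈ 641.78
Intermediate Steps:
C(H) = 2/3 (C(H) = (1/3)*2 = 2/3)
F(c) = -40/3 (F(c) = -12 + 4/(-3) = -12 + 4*(-1/3) = -12 - 4/3 = -40/3)
r = -12
(F(C(-4)) + r)**2 = (-40/3 - 12)**2 = (-76/3)**2 = 5776/9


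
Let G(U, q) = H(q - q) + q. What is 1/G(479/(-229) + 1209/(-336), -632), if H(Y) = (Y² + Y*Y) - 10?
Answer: -1/642 ≈ -0.0015576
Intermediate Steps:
H(Y) = -10 + 2*Y² (H(Y) = (Y² + Y²) - 10 = 2*Y² - 10 = -10 + 2*Y²)
G(U, q) = -10 + q (G(U, q) = (-10 + 2*(q - q)²) + q = (-10 + 2*0²) + q = (-10 + 2*0) + q = (-10 + 0) + q = -10 + q)
1/G(479/(-229) + 1209/(-336), -632) = 1/(-10 - 632) = 1/(-642) = -1/642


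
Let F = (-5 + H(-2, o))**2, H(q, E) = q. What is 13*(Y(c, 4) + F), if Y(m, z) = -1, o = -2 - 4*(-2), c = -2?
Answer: 624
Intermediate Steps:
o = 6 (o = -2 + 8 = 6)
F = 49 (F = (-5 - 2)**2 = (-7)**2 = 49)
13*(Y(c, 4) + F) = 13*(-1 + 49) = 13*48 = 624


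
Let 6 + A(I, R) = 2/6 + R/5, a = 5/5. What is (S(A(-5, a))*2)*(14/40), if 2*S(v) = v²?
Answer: 11767/1125 ≈ 10.460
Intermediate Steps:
a = 1 (a = 5*(⅕) = 1)
A(I, R) = -17/3 + R/5 (A(I, R) = -6 + (2/6 + R/5) = -6 + (2*(⅙) + R*(⅕)) = -6 + (⅓ + R/5) = -17/3 + R/5)
S(v) = v²/2
(S(A(-5, a))*2)*(14/40) = (((-17/3 + (⅕)*1)²/2)*2)*(14/40) = (((-17/3 + ⅕)²/2)*2)*(14*(1/40)) = (((-82/15)²/2)*2)*(7/20) = (((½)*(6724/225))*2)*(7/20) = ((3362/225)*2)*(7/20) = (6724/225)*(7/20) = 11767/1125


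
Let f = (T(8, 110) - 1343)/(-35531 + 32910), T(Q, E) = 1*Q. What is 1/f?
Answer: 2621/1335 ≈ 1.9633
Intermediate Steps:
T(Q, E) = Q
f = 1335/2621 (f = (8 - 1343)/(-35531 + 32910) = -1335/(-2621) = -1335*(-1/2621) = 1335/2621 ≈ 0.50935)
1/f = 1/(1335/2621) = 2621/1335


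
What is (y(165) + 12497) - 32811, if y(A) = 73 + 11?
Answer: -20230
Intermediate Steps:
y(A) = 84
(y(165) + 12497) - 32811 = (84 + 12497) - 32811 = 12581 - 32811 = -20230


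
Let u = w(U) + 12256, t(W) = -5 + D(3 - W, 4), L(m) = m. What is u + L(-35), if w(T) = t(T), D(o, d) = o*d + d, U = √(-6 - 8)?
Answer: 12232 - 4*I*√14 ≈ 12232.0 - 14.967*I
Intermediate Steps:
U = I*√14 (U = √(-14) = I*√14 ≈ 3.7417*I)
D(o, d) = d + d*o (D(o, d) = d*o + d = d + d*o)
t(W) = 11 - 4*W (t(W) = -5 + 4*(1 + (3 - W)) = -5 + 4*(4 - W) = -5 + (16 - 4*W) = 11 - 4*W)
w(T) = 11 - 4*T
u = 12267 - 4*I*√14 (u = (11 - 4*I*√14) + 12256 = 12267 - 4*I*√14 ≈ 12267.0 - 14.967*I)
u + L(-35) = (12267 - 4*I*√14) - 35 = 12232 - 4*I*√14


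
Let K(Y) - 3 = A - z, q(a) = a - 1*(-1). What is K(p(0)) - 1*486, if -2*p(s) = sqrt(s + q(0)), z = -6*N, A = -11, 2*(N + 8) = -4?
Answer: -554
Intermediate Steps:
N = -10 (N = -8 + (1/2)*(-4) = -8 - 2 = -10)
q(a) = 1 + a (q(a) = a + 1 = 1 + a)
z = 60 (z = -6*(-10) = 60)
p(s) = -sqrt(1 + s)/2 (p(s) = -sqrt(s + (1 + 0))/2 = -sqrt(s + 1)/2 = -sqrt(1 + s)/2)
K(Y) = -68 (K(Y) = 3 + (-11 - 1*60) = 3 + (-11 - 60) = 3 - 71 = -68)
K(p(0)) - 1*486 = -68 - 1*486 = -68 - 486 = -554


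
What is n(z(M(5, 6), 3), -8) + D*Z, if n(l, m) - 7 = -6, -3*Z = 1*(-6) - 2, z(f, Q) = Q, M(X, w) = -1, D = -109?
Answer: -869/3 ≈ -289.67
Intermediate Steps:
Z = 8/3 (Z = -(1*(-6) - 2)/3 = -(-6 - 2)/3 = -⅓*(-8) = 8/3 ≈ 2.6667)
n(l, m) = 1 (n(l, m) = 7 - 6 = 1)
n(z(M(5, 6), 3), -8) + D*Z = 1 - 109*8/3 = 1 - 872/3 = -869/3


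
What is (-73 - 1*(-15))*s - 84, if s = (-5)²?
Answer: -1534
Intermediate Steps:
s = 25
(-73 - 1*(-15))*s - 84 = (-73 - 1*(-15))*25 - 84 = (-73 + 15)*25 - 84 = -58*25 - 84 = -1450 - 84 = -1534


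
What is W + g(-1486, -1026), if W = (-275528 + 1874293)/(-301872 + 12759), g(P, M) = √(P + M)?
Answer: -1598765/289113 + 4*I*√157 ≈ -5.5299 + 50.12*I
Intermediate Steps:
g(P, M) = √(M + P)
W = -1598765/289113 (W = 1598765/(-289113) = 1598765*(-1/289113) = -1598765/289113 ≈ -5.5299)
W + g(-1486, -1026) = -1598765/289113 + √(-1026 - 1486) = -1598765/289113 + √(-2512) = -1598765/289113 + 4*I*√157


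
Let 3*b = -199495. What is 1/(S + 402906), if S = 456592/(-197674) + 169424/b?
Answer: 19717487315/7944198164147206 ≈ 2.4820e-6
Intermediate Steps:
b = -199495/3 (b = (⅓)*(-199495) = -199495/3 ≈ -66498.)
S = -95779990184/19717487315 (S = 456592/(-197674) + 169424/(-199495/3) = 456592*(-1/197674) + 169424*(-3/199495) = -228296/98837 - 508272/199495 = -95779990184/19717487315 ≈ -4.8576)
1/(S + 402906) = 1/(-95779990184/19717487315 + 402906) = 1/(7944198164147206/19717487315) = 19717487315/7944198164147206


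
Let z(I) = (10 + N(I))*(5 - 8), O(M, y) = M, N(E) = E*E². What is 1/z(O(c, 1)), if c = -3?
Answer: 1/51 ≈ 0.019608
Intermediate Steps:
N(E) = E³
z(I) = -30 - 3*I³ (z(I) = (10 + I³)*(5 - 8) = (10 + I³)*(-3) = -30 - 3*I³)
1/z(O(c, 1)) = 1/(-30 - 3*(-3)³) = 1/(-30 - 3*(-27)) = 1/(-30 + 81) = 1/51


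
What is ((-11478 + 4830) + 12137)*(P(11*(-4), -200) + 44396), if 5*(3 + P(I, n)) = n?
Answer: 243453617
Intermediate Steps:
P(I, n) = -3 + n/5
((-11478 + 4830) + 12137)*(P(11*(-4), -200) + 44396) = ((-11478 + 4830) + 12137)*((-3 + (1/5)*(-200)) + 44396) = (-6648 + 12137)*((-3 - 40) + 44396) = 5489*(-43 + 44396) = 5489*44353 = 243453617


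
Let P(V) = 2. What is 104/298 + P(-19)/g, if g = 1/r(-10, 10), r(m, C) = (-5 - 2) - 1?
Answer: -2332/149 ≈ -15.651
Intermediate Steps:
r(m, C) = -8 (r(m, C) = -7 - 1 = -8)
g = -⅛ (g = 1/(-8) = -⅛ ≈ -0.12500)
104/298 + P(-19)/g = 104/298 + 2/(-⅛) = 104*(1/298) + 2*(-8) = 52/149 - 16 = -2332/149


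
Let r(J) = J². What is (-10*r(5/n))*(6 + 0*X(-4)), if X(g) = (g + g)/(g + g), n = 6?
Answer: -125/3 ≈ -41.667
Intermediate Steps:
X(g) = 1 (X(g) = (2*g)/((2*g)) = (2*g)*(1/(2*g)) = 1)
(-10*r(5/n))*(6 + 0*X(-4)) = (-10*(5/6)²)*(6 + 0*1) = (-10*(5*(⅙))²)*(6 + 0) = -10*(⅚)²*6 = -10*25/36*6 = -125/18*6 = -125/3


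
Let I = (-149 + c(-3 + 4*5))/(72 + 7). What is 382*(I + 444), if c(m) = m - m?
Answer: 13342114/79 ≈ 1.6889e+5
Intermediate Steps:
c(m) = 0
I = -149/79 (I = (-149 + 0)/(72 + 7) = -149/79 ≈ -1.8861)
382*(I + 444) = 382*(-149/79 + 444) = 382*(34927/79) = 13342114/79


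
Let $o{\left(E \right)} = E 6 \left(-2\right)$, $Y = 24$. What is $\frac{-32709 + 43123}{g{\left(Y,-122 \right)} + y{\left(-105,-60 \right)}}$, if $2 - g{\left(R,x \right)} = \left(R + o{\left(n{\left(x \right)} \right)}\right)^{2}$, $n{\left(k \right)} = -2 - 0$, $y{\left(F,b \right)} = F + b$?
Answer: $- \frac{10414}{2467} \approx -4.2213$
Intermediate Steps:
$n{\left(k \right)} = -2$ ($n{\left(k \right)} = -2 + 0 = -2$)
$o{\left(E \right)} = - 12 E$ ($o{\left(E \right)} = 6 E \left(-2\right) = - 12 E$)
$g{\left(R,x \right)} = 2 - \left(24 + R\right)^{2}$ ($g{\left(R,x \right)} = 2 - \left(R - -24\right)^{2} = 2 - \left(R + 24\right)^{2} = 2 - \left(24 + R\right)^{2}$)
$\frac{-32709 + 43123}{g{\left(Y,-122 \right)} + y{\left(-105,-60 \right)}} = \frac{-32709 + 43123}{\left(2 - \left(24 + 24\right)^{2}\right) - 165} = \frac{10414}{\left(2 - 48^{2}\right) - 165} = \frac{10414}{\left(2 - 2304\right) - 165} = \frac{10414}{-2302 - 165} = \frac{10414}{-2467} = 10414 \left(- \frac{1}{2467}\right) = - \frac{10414}{2467}$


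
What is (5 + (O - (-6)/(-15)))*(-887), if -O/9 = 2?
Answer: 59429/5 ≈ 11886.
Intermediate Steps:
O = -18 (O = -9*2 = -18)
(5 + (O - (-6)/(-15)))*(-887) = (5 + (-18 - (-6)/(-15)))*(-887) = (5 + (-18 - (-6)*(-1)/15))*(-887) = (5 + (-18 - 1*⅖))*(-887) = (5 + (-18 - ⅖))*(-887) = (5 - 92/5)*(-887) = -67/5*(-887) = 59429/5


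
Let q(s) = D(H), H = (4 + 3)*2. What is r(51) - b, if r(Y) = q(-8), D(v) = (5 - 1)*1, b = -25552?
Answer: 25556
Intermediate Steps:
H = 14 (H = 7*2 = 14)
D(v) = 4 (D(v) = 4*1 = 4)
q(s) = 4
r(Y) = 4
r(51) - b = 4 - 1*(-25552) = 4 + 25552 = 25556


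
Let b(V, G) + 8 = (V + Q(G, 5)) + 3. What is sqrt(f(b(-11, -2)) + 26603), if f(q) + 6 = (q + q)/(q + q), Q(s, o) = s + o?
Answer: sqrt(26598) ≈ 163.09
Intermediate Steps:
Q(s, o) = o + s
b(V, G) = G + V (b(V, G) = -8 + ((V + (5 + G)) + 3) = -8 + ((5 + G + V) + 3) = -8 + (8 + G + V) = G + V)
f(q) = -5 (f(q) = -6 + (q + q)/(q + q) = -6 + (2*q)/((2*q)) = -6 + (2*q)*(1/(2*q)) = -6 + 1 = -5)
sqrt(f(b(-11, -2)) + 26603) = sqrt(-5 + 26603) = sqrt(26598)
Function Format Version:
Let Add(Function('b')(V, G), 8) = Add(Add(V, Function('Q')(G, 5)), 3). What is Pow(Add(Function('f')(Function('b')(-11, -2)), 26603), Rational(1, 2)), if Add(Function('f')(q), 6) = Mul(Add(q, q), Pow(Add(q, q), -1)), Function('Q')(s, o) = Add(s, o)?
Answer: Pow(26598, Rational(1, 2)) ≈ 163.09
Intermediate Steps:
Function('Q')(s, o) = Add(o, s)
Function('b')(V, G) = Add(G, V) (Function('b')(V, G) = Add(-8, Add(Add(V, Add(5, G)), 3)) = Add(-8, Add(Add(5, G, V), 3)) = Add(-8, Add(8, G, V)) = Add(G, V))
Function('f')(q) = -5 (Function('f')(q) = Add(-6, Mul(Add(q, q), Pow(Add(q, q), -1))) = Add(-6, Mul(Mul(2, q), Pow(Mul(2, q), -1))) = Add(-6, Mul(Mul(2, q), Mul(Rational(1, 2), Pow(q, -1)))) = Add(-6, 1) = -5)
Pow(Add(Function('f')(Function('b')(-11, -2)), 26603), Rational(1, 2)) = Pow(Add(-5, 26603), Rational(1, 2)) = Pow(26598, Rational(1, 2))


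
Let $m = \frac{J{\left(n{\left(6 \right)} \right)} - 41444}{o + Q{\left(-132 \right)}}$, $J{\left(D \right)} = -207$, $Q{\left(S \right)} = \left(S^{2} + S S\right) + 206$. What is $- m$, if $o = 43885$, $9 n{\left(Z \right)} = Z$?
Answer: $\frac{41651}{78939} \approx 0.52764$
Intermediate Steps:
$n{\left(Z \right)} = \frac{Z}{9}$
$Q{\left(S \right)} = 206 + 2 S^{2}$ ($Q{\left(S \right)} = \left(S^{2} + S^{2}\right) + 206 = 2 S^{2} + 206 = 206 + 2 S^{2}$)
$m = - \frac{41651}{78939}$ ($m = \frac{-207 - 41444}{43885 + \left(206 + 2 \left(-132\right)^{2}\right)} = - \frac{41651}{43885 + \left(206 + 2 \cdot 17424\right)} = - \frac{41651}{43885 + \left(206 + 34848\right)} = - \frac{41651}{43885 + 35054} = - \frac{41651}{78939} \approx -0.52764$)
$- m = \left(-1\right) \left(- \frac{41651}{78939}\right) = \frac{41651}{78939}$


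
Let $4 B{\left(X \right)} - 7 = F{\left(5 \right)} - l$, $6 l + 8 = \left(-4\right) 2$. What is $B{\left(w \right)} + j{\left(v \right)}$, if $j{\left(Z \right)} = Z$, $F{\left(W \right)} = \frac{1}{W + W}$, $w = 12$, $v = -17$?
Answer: $- \frac{1747}{120} \approx -14.558$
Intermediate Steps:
$F{\left(W \right)} = \frac{1}{2 W}$
$l = - \frac{8}{3}$ ($l = - \frac{4}{3} + \frac{\left(-4\right) 2}{6} = - \frac{4}{3} + \frac{1}{6} \left(-8\right) = - \frac{4}{3} - \frac{4}{3} = - \frac{8}{3} \approx -2.6667$)
$B{\left(X \right)} = \frac{293}{120}$ ($B{\left(X \right)} = \frac{7}{4} + \frac{\frac{1}{2 \cdot 5} - - \frac{8}{3}}{4} = \frac{7}{4} + \frac{\frac{1}{2} \cdot \frac{1}{5} + \frac{8}{3}}{4} = \frac{7}{4} + \frac{\frac{1}{10} + \frac{8}{3}}{4} = \frac{7}{4} + \frac{1}{4} \cdot \frac{83}{30} = \frac{7}{4} + \frac{83}{120} = \frac{293}{120}$)
$B{\left(w \right)} + j{\left(v \right)} = \frac{293}{120} - 17 = - \frac{1747}{120}$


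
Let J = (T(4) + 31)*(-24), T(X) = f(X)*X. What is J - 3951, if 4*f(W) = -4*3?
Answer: -4407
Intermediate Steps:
f(W) = -3 (f(W) = (-4*3)/4 = (¼)*(-12) = -3)
T(X) = -3*X
J = -456 (J = (-3*4 + 31)*(-24) = (-12 + 31)*(-24) = 19*(-24) = -456)
J - 3951 = -456 - 3951 = -4407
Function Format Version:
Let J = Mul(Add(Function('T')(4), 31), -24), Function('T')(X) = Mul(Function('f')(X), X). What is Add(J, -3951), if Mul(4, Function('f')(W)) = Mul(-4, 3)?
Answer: -4407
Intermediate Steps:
Function('f')(W) = -3 (Function('f')(W) = Mul(Rational(1, 4), Mul(-4, 3)) = Mul(Rational(1, 4), -12) = -3)
Function('T')(X) = Mul(-3, X)
J = -456 (J = Mul(Add(Mul(-3, 4), 31), -24) = Mul(Add(-12, 31), -24) = Mul(19, -24) = -456)
Add(J, -3951) = Add(-456, -3951) = -4407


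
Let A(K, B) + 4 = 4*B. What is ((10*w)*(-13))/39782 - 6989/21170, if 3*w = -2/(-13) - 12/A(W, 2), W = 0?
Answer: -14246143/43561290 ≈ -0.32704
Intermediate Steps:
A(K, B) = -4 + 4*B
w = -37/39 (w = (-2/(-13) - 12/(-4 + 4*2))/3 = (-2*(-1/13) - 12/(-4 + 8))/3 = (2/13 - 12/4)/3 = (2/13 - 12*1/4)/3 = (2/13 - 3)/3 = (1/3)*(-37/13) = -37/39 ≈ -0.94872)
((10*w)*(-13))/39782 - 6989/21170 = ((10*(-37/39))*(-13))/39782 - 6989/21170 = -370/39*(-13)*(1/39782) - 6989*1/21170 = (370/3)*(1/39782) - 241/730 = 185/59673 - 241/730 = -14246143/43561290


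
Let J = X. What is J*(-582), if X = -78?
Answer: 45396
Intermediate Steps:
J = -78
J*(-582) = -78*(-582) = 45396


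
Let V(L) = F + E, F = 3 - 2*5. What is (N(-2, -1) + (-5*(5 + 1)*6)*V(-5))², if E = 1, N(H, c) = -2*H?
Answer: 1175056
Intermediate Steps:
F = -7 (F = 3 - 10 = -7)
V(L) = -6 (V(L) = -7 + 1 = -6)
(N(-2, -1) + (-5*(5 + 1)*6)*V(-5))² = (-2*(-2) - 5*(5 + 1)*6*(-6))² = (4 - 30*6*(-6))² = (4 - 5*36*(-6))² = (4 - 180*(-6))² = (4 + 1080)² = 1084² = 1175056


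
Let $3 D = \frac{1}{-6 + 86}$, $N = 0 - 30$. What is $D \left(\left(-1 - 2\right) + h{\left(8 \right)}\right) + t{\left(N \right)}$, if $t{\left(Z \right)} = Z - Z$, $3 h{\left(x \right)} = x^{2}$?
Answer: $\frac{11}{144} \approx 0.076389$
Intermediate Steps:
$h{\left(x \right)} = \frac{x^{2}}{3}$
$N = -30$ ($N = 0 - 30 = -30$)
$t{\left(Z \right)} = 0$
$D = \frac{1}{240}$ ($D = \frac{1}{3 \left(-6 + 86\right)} = \frac{1}{3 \cdot 80} = \frac{1}{3} \cdot \frac{1}{80} = \frac{1}{240} \approx 0.0041667$)
$D \left(\left(-1 - 2\right) + h{\left(8 \right)}\right) + t{\left(N \right)} = \frac{\left(-1 - 2\right) + \frac{8^{2}}{3}}{240} + 0 = \frac{\left(-1 - 2\right) + \frac{1}{3} \cdot 64}{240} + 0 = \frac{-3 + \frac{64}{3}}{240} + 0 = \frac{1}{240} \cdot \frac{55}{3} + 0 = \frac{11}{144} + 0 = \frac{11}{144}$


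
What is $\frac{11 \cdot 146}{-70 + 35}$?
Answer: $- \frac{1606}{35} \approx -45.886$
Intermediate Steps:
$\frac{11 \cdot 146}{-70 + 35} = \frac{1}{-35} \cdot 1606 = \left(- \frac{1}{35}\right) 1606 = - \frac{1606}{35}$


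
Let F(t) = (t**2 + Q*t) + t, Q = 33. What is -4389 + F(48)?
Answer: -453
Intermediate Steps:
F(t) = t**2 + 34*t (F(t) = (t**2 + 33*t) + t = t**2 + 34*t)
-4389 + F(48) = -4389 + 48*(34 + 48) = -4389 + 48*82 = -4389 + 3936 = -453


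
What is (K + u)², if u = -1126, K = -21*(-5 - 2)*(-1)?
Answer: 1620529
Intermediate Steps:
K = -147 (K = -(-147)*(-1) = -21*7 = -147)
(K + u)² = (-147 - 1126)² = (-1273)² = 1620529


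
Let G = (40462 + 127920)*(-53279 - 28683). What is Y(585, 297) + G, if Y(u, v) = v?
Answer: -13800925187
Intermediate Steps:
G = -13800925484 (G = 168382*(-81962) = -13800925484)
Y(585, 297) + G = 297 - 13800925484 = -13800925187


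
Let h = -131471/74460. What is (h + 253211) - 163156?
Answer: 6705363829/74460 ≈ 90053.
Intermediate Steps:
h = -131471/74460 (h = -131471*1/74460 = -131471/74460 ≈ -1.7657)
(h + 253211) - 163156 = (-131471/74460 + 253211) - 163156 = 18853959589/74460 - 163156 = 6705363829/74460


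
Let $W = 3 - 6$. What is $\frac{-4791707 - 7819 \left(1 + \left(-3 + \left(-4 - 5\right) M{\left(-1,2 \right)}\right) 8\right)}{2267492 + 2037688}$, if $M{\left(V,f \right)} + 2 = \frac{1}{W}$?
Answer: $- \frac{987577}{717530} \approx -1.3764$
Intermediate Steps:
$W = -3$ ($W = 3 - 6 = -3$)
$M{\left(V,f \right)} = - \frac{7}{3}$ ($M{\left(V,f \right)} = -2 + \frac{1}{-3} = -2 - \frac{1}{3} = - \frac{7}{3}$)
$\frac{-4791707 - 7819 \left(1 + \left(-3 + \left(-4 - 5\right) M{\left(-1,2 \right)}\right) 8\right)}{2267492 + 2037688} = \frac{-4791707 - 7819 \left(1 + \left(-3 + \left(-4 - 5\right) \left(- \frac{7}{3}\right)\right) 8\right)}{2267492 + 2037688} = \frac{-4791707 - 7819 \left(1 + \left(-3 - -21\right) 8\right)}{4305180} = \left(-4791707 - 7819 \left(1 + \left(-3 + 21\right) 8\right)\right) \frac{1}{4305180} = \left(-4791707 - 7819 \left(1 + 18 \cdot 8\right)\right) \frac{1}{4305180} = \left(-4791707 - 7819 \left(1 + 144\right)\right) \frac{1}{4305180} = \left(-4791707 - 1133755\right) \frac{1}{4305180} = \left(-5925462\right) \frac{1}{4305180} = - \frac{987577}{717530}$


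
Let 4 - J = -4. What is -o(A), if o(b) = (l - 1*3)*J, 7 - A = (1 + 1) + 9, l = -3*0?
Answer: 24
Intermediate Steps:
l = 0
J = 8 (J = 4 - 1*(-4) = 4 + 4 = 8)
A = -4 (A = 7 - ((1 + 1) + 9) = 7 - (2 + 9) = 7 - 1*11 = 7 - 11 = -4)
o(b) = -24 (o(b) = (0 - 1*3)*8 = (0 - 3)*8 = -3*8 = -24)
-o(A) = -1*(-24) = 24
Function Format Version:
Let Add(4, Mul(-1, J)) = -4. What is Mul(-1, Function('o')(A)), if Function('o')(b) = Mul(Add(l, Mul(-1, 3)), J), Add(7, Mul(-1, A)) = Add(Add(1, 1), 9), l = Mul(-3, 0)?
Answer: 24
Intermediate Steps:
l = 0
J = 8 (J = Add(4, Mul(-1, -4)) = Add(4, 4) = 8)
A = -4 (A = Add(7, Mul(-1, Add(Add(1, 1), 9))) = Add(7, Mul(-1, Add(2, 9))) = Add(7, Mul(-1, 11)) = Add(7, -11) = -4)
Function('o')(b) = -24 (Function('o')(b) = Mul(Add(0, Mul(-1, 3)), 8) = Mul(Add(0, -3), 8) = Mul(-3, 8) = -24)
Mul(-1, Function('o')(A)) = Mul(-1, -24) = 24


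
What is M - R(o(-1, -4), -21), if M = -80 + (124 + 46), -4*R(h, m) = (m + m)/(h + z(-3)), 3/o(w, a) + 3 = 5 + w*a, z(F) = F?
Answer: 471/5 ≈ 94.200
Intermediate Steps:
o(w, a) = 3/(2 + a*w) (o(w, a) = 3/(-3 + (5 + w*a)) = 3/(-3 + (5 + a*w)) = 3/(2 + a*w))
R(h, m) = -m/(2*(-3 + h)) (R(h, m) = -(m + m)/(4*(h - 3)) = -2*m/(4*(-3 + h)) = -m/(2*(-3 + h)))
M = 90 (M = -80 + 170 = 90)
M - R(o(-1, -4), -21) = 90 - (-1)*(-21)/(-6 + 2*(3/(2 - 4*(-1)))) = 90 - (-1)*(-21)/(-6 + 2*(3/(2 + 4))) = 90 - (-1)*(-21)/(-6 + 2*(3/6)) = 90 - (-1)*(-21)/(-6 + 2*(3*(⅙))) = 90 - (-1)*(-21)/(-6 + 2*(½)) = 90 - (-1)*(-21)/(-6 + 1) = 90 - (-1)*(-21)/(-5) = 90 - (-1)*(-21)*(-1)/5 = 90 - 1*(-21/5) = 90 + 21/5 = 471/5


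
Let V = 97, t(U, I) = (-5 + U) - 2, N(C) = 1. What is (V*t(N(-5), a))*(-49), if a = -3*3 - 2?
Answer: 28518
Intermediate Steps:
a = -11 (a = -9 - 2 = -11)
t(U, I) = -7 + U
(V*t(N(-5), a))*(-49) = (97*(-7 + 1))*(-49) = (97*(-6))*(-49) = -582*(-49) = 28518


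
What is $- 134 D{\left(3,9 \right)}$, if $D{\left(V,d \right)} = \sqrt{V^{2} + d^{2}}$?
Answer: $- 402 \sqrt{10} \approx -1271.2$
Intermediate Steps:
$- 134 D{\left(3,9 \right)} = - 134 \sqrt{3^{2} + 9^{2}} = - 134 \sqrt{9 + 81} = - 134 \sqrt{90} = - 134 \cdot 3 \sqrt{10} = - 402 \sqrt{10}$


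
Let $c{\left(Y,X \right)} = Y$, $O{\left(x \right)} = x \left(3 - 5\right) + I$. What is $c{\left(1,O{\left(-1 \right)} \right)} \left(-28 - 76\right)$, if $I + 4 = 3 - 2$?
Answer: $-104$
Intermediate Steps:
$I = -3$ ($I = -4 + \left(3 - 2\right) = -4 + 1 = -3$)
$O{\left(x \right)} = -3 - 2 x$ ($O{\left(x \right)} = x \left(3 - 5\right) - 3 = x \left(-2\right) - 3 = - 2 x - 3 = -3 - 2 x$)
$c{\left(1,O{\left(-1 \right)} \right)} \left(-28 - 76\right) = 1 \left(-28 - 76\right) = 1 \left(-104\right) = -104$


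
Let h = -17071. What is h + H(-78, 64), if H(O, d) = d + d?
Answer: -16943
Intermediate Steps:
H(O, d) = 2*d
h + H(-78, 64) = -17071 + 2*64 = -17071 + 128 = -16943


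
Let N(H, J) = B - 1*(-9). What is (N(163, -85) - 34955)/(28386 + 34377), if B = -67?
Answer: -11671/20921 ≈ -0.55786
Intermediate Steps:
N(H, J) = -58 (N(H, J) = -67 - 1*(-9) = -67 + 9 = -58)
(N(163, -85) - 34955)/(28386 + 34377) = (-58 - 34955)/(28386 + 34377) = -35013/62763 = -35013*1/62763 = -11671/20921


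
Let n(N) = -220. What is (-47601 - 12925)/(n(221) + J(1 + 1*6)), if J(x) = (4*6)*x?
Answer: 30263/26 ≈ 1164.0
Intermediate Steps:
J(x) = 24*x
(-47601 - 12925)/(n(221) + J(1 + 1*6)) = (-47601 - 12925)/(-220 + 24*(1 + 1*6)) = -60526/(-220 + 24*(1 + 6)) = -60526/(-220 + 24*7) = -60526/(-220 + 168) = -60526/(-52) = -60526*(-1/52) = 30263/26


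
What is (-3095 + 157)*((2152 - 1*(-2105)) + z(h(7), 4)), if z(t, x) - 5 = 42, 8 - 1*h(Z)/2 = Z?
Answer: -12645152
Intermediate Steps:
h(Z) = 16 - 2*Z
z(t, x) = 47 (z(t, x) = 5 + 42 = 47)
(-3095 + 157)*((2152 - 1*(-2105)) + z(h(7), 4)) = (-3095 + 157)*((2152 - 1*(-2105)) + 47) = -2938*((2152 + 2105) + 47) = -2938*(4257 + 47) = -2938*4304 = -12645152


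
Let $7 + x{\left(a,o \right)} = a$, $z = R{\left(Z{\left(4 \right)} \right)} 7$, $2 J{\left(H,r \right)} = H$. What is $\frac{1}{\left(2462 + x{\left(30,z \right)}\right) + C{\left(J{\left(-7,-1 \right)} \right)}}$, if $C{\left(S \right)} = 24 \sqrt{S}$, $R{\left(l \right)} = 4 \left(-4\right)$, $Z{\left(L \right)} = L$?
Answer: $\frac{355}{882463} - \frac{12 i \sqrt{14}}{6177241} \approx 0.00040228 - 7.2686 \cdot 10^{-6} i$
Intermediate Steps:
$J{\left(H,r \right)} = \frac{H}{2}$
$R{\left(l \right)} = -16$
$z = -112$ ($z = \left(-16\right) 7 = -112$)
$x{\left(a,o \right)} = -7 + a$
$\frac{1}{\left(2462 + x{\left(30,z \right)}\right) + C{\left(J{\left(-7,-1 \right)} \right)}} = \frac{1}{\left(2462 + \left(-7 + 30\right)\right) + 24 \sqrt{\frac{1}{2} \left(-7\right)}} = \frac{1}{\left(2462 + 23\right) + 24 \sqrt{- \frac{7}{2}}} = \frac{1}{2485 + 24 \frac{i \sqrt{14}}{2}} = \frac{1}{2485 + 12 i \sqrt{14}}$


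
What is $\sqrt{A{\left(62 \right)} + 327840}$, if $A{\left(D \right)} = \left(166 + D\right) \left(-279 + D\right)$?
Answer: $2 \sqrt{69591} \approx 527.6$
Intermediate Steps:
$A{\left(D \right)} = \left(-279 + D\right) \left(166 + D\right)$
$\sqrt{A{\left(62 \right)} + 327840} = \sqrt{\left(-46314 + 62^{2} - 7006\right) + 327840} = \sqrt{\left(-46314 + 3844 - 7006\right) + 327840} = \sqrt{-49476 + 327840} = \sqrt{278364} = 2 \sqrt{69591}$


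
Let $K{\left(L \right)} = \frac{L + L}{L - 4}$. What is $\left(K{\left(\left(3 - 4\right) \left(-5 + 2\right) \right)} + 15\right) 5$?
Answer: $45$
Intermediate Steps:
$K{\left(L \right)} = \frac{2 L}{-4 + L}$
$\left(K{\left(\left(3 - 4\right) \left(-5 + 2\right) \right)} + 15\right) 5 = \left(\frac{2 \left(3 - 4\right) \left(-5 + 2\right)}{-4 + \left(3 - 4\right) \left(-5 + 2\right)} + 15\right) 5 = \left(\frac{2 \left(\left(-1\right) \left(-3\right)\right)}{-4 - -3} + 15\right) 5 = \left(2 \cdot 3 \frac{1}{-4 + 3} + 15\right) 5 = \left(2 \cdot 3 \frac{1}{-1} + 15\right) 5 = \left(2 \cdot 3 \left(-1\right) + 15\right) 5 = \left(-6 + 15\right) 5 = 9 \cdot 5 = 45$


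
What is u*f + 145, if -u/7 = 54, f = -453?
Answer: 171379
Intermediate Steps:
u = -378 (u = -7*54 = -378)
u*f + 145 = -378*(-453) + 145 = 171234 + 145 = 171379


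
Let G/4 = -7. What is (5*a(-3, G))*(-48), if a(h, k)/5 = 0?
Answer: 0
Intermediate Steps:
G = -28 (G = 4*(-7) = -28)
a(h, k) = 0 (a(h, k) = 5*0 = 0)
(5*a(-3, G))*(-48) = (5*0)*(-48) = 0*(-48) = 0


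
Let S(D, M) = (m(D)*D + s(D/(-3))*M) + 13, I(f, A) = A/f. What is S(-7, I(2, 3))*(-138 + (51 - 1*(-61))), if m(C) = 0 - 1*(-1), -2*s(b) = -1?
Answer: -351/2 ≈ -175.50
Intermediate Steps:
s(b) = ½ (s(b) = -½*(-1) = ½)
m(C) = 1 (m(C) = 0 + 1 = 1)
S(D, M) = 13 + D + M/2 (S(D, M) = (1*D + M/2) + 13 = (D + M/2) + 13 = 13 + D + M/2)
S(-7, I(2, 3))*(-138 + (51 - 1*(-61))) = (13 - 7 + (3/2)/2)*(-138 + (51 - 1*(-61))) = (13 - 7 + (3*(½))/2)*(-138 + (51 + 61)) = (13 - 7 + (½)*(3/2))*(-138 + 112) = (13 - 7 + ¾)*(-26) = (27/4)*(-26) = -351/2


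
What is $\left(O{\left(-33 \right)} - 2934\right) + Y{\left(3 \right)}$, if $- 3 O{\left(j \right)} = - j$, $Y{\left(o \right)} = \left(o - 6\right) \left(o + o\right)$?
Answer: $-2963$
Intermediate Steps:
$Y{\left(o \right)} = 2 o \left(-6 + o\right)$ ($Y{\left(o \right)} = \left(-6 + o\right) 2 o = 2 o \left(-6 + o\right)$)
$O{\left(j \right)} = \frac{j}{3}$ ($O{\left(j \right)} = - \frac{\left(-1\right) j}{3} = \frac{j}{3}$)
$\left(O{\left(-33 \right)} - 2934\right) + Y{\left(3 \right)} = \left(\frac{1}{3} \left(-33\right) - 2934\right) + 2 \cdot 3 \left(-6 + 3\right) = \left(-11 - 2934\right) + 2 \cdot 3 \left(-3\right) = -2945 - 18 = -2963$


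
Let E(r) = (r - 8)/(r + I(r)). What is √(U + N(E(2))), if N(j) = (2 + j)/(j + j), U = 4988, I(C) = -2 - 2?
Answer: √179598/6 ≈ 70.632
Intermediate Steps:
I(C) = -4
E(r) = (-8 + r)/(-4 + r) (E(r) = (r - 8)/(r - 4) = (-8 + r)/(-4 + r))
N(j) = (2 + j)/(2*j) (N(j) = (2 + j)/((2*j)) = (2 + j)*(1/(2*j)) = (2 + j)/(2*j))
√(U + N(E(2))) = √(4988 + (2 + (-8 + 2)/(-4 + 2))/(2*(((-8 + 2)/(-4 + 2))))) = √(4988 + (2 - 6/(-2))/(2*((-6/(-2))))) = √(4988 + (2 - ½*(-6))/(2*((-½*(-6))))) = √(4988 + (½)*(2 + 3)/3) = √(4988 + (½)*(⅓)*5) = √(4988 + ⅚) = √(29933/6) = √179598/6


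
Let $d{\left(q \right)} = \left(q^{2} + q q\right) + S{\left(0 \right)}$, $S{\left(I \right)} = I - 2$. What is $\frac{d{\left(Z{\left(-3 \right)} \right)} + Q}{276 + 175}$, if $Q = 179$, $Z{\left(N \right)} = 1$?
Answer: $\frac{179}{451} \approx 0.3969$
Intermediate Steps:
$S{\left(I \right)} = -2 + I$ ($S{\left(I \right)} = I - 2 = -2 + I$)
$d{\left(q \right)} = -2 + 2 q^{2}$ ($d{\left(q \right)} = \left(q^{2} + q q\right) + \left(-2 + 0\right) = \left(q^{2} + q^{2}\right) - 2 = 2 q^{2} - 2 = -2 + 2 q^{2}$)
$\frac{d{\left(Z{\left(-3 \right)} \right)} + Q}{276 + 175} = \frac{\left(-2 + 2 \cdot 1^{2}\right) + 179}{276 + 175} = \frac{\left(-2 + 2 \cdot 1\right) + 179}{451} = \left(\left(-2 + 2\right) + 179\right) \frac{1}{451} = \left(0 + 179\right) \frac{1}{451} = 179 \cdot \frac{1}{451} = \frac{179}{451}$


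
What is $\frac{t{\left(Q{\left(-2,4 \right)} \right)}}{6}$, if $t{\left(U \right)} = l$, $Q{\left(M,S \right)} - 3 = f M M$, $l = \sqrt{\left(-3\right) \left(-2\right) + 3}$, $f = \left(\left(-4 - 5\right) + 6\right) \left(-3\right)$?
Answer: $\frac{1}{2} \approx 0.5$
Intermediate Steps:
$f = 9$ ($f = \left(-9 + 6\right) \left(-3\right) = \left(-3\right) \left(-3\right) = 9$)
$l = 3$ ($l = \sqrt{6 + 3} = \sqrt{9} = 3$)
$Q{\left(M,S \right)} = 3 + 9 M^{2}$ ($Q{\left(M,S \right)} = 3 + 9 M M = 3 + 9 M^{2}$)
$t{\left(U \right)} = 3$
$\frac{t{\left(Q{\left(-2,4 \right)} \right)}}{6} = \frac{3}{6} = 3 \cdot \frac{1}{6} = \frac{1}{2}$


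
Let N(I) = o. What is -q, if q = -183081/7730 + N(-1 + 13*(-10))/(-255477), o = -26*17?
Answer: 46769567977/1974837210 ≈ 23.683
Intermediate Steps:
o = -442
N(I) = -442
q = -46769567977/1974837210 (q = -183081/7730 - 442/(-255477) = -183081*1/7730 - 442*(-1/255477) = -183081/7730 + 442/255477 = -46769567977/1974837210 ≈ -23.683)
-q = -1*(-46769567977/1974837210) = 46769567977/1974837210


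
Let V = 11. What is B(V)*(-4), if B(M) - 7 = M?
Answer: -72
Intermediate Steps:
B(M) = 7 + M
B(V)*(-4) = (7 + 11)*(-4) = 18*(-4) = -72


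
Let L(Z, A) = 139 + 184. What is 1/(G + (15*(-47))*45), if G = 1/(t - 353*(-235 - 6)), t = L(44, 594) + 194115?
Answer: -279511/8867486474 ≈ -3.1521e-5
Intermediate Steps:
L(Z, A) = 323
t = 194438 (t = 323 + 194115 = 194438)
G = 1/279511 (G = 1/(194438 - 353*(-235 - 6)) = 1/(194438 - 353*(-241)) = 1/(194438 + 85073) = 1/279511 ≈ 3.5777e-6)
1/(G + (15*(-47))*45) = 1/(1/279511 + (15*(-47))*45) = 1/(1/279511 - 705*45) = 1/(1/279511 - 31725) = 1/(-8867486474/279511) = -279511/8867486474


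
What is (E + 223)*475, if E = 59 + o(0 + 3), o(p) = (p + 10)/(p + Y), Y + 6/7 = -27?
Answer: 23264075/174 ≈ 1.3370e+5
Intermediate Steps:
Y = -195/7 (Y = -6/7 - 27 = -195/7 ≈ -27.857)
o(p) = (10 + p)/(-195/7 + p) (o(p) = (p + 10)/(p - 195/7) = (10 + p)/(-195/7 + p))
E = 10175/174 (E = 59 + 7*(10 + (0 + 3))/(-195 + 7*(0 + 3)) = 59 + 7*(10 + 3)/(-195 + 7*3) = 59 + 7*13/(-195 + 21) = 59 + 7*13/(-174) = 59 + 7*(-1/174)*13 = 59 - 91/174 = 10175/174 ≈ 58.477)
(E + 223)*475 = (10175/174 + 223)*475 = (48977/174)*475 = 23264075/174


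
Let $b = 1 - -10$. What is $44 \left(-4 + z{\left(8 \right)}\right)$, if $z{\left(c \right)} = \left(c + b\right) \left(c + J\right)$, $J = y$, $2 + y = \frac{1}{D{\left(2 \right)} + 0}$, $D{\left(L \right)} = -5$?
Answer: $\frac{23364}{5} \approx 4672.8$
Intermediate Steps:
$b = 11$ ($b = 1 + 10 = 11$)
$y = - \frac{11}{5}$ ($y = -2 + \frac{1}{-5 + 0} = -2 + \frac{1}{-5} = -2 - \frac{1}{5} = - \frac{11}{5} \approx -2.2$)
$J = - \frac{11}{5} \approx -2.2$
$z{\left(c \right)} = \left(11 + c\right) \left(- \frac{11}{5} + c\right)$ ($z{\left(c \right)} = \left(c + 11\right) \left(c - \frac{11}{5}\right) = \left(11 + c\right) \left(- \frac{11}{5} + c\right)$)
$44 \left(-4 + z{\left(8 \right)}\right) = 44 \left(-4 + \left(- \frac{121}{5} + 8^{2} + \frac{44}{5} \cdot 8\right)\right) = 44 \left(-4 + \left(- \frac{121}{5} + 64 + \frac{352}{5}\right)\right) = 44 \left(-4 + \frac{551}{5}\right) = 44 \cdot \frac{531}{5} = \frac{23364}{5}$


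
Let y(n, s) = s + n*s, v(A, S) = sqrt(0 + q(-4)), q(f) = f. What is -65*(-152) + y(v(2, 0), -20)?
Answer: 9860 - 40*I ≈ 9860.0 - 40.0*I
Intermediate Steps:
v(A, S) = 2*I (v(A, S) = sqrt(0 - 4) = sqrt(-4) = 2*I)
-65*(-152) + y(v(2, 0), -20) = -65*(-152) - 20*(1 + 2*I) = 9880 + (-20 - 40*I) = 9860 - 40*I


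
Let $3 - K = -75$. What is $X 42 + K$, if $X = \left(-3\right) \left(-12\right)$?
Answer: $1590$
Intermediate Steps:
$K = 78$ ($K = 3 - -75 = 3 + 75 = 78$)
$X = 36$
$X 42 + K = 36 \cdot 42 + 78 = 1512 + 78 = 1590$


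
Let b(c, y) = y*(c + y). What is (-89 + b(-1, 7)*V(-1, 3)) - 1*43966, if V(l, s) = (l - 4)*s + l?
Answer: -44727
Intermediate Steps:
V(l, s) = l + s*(-4 + l) (V(l, s) = (-4 + l)*s + l = s*(-4 + l) + l = l + s*(-4 + l))
(-89 + b(-1, 7)*V(-1, 3)) - 1*43966 = (-89 + (7*(-1 + 7))*(-1 - 4*3 - 1*3)) - 1*43966 = (-89 + (7*6)*(-1 - 12 - 3)) - 43966 = (-89 + 42*(-16)) - 43966 = (-89 - 672) - 43966 = -761 - 43966 = -44727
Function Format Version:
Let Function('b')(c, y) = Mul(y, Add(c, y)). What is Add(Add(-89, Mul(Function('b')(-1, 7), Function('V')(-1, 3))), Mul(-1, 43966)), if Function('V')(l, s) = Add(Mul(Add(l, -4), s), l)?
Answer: -44727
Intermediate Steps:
Function('V')(l, s) = Add(l, Mul(s, Add(-4, l))) (Function('V')(l, s) = Add(Mul(Add(-4, l), s), l) = Add(Mul(s, Add(-4, l)), l) = Add(l, Mul(s, Add(-4, l))))
Add(Add(-89, Mul(Function('b')(-1, 7), Function('V')(-1, 3))), Mul(-1, 43966)) = Add(Add(-89, Mul(Mul(7, Add(-1, 7)), Add(-1, Mul(-4, 3), Mul(-1, 3)))), Mul(-1, 43966)) = Add(Add(-89, Mul(Mul(7, 6), Add(-1, -12, -3))), -43966) = Add(Add(-89, Mul(42, -16)), -43966) = Add(Add(-89, -672), -43966) = Add(-761, -43966) = -44727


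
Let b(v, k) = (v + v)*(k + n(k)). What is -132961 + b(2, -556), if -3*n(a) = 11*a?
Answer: -381091/3 ≈ -1.2703e+5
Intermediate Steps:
n(a) = -11*a/3
b(v, k) = -16*k*v/3 (b(v, k) = (v + v)*(k - 11*k/3) = (2*v)*(-8*k/3) = -16*k*v/3)
-132961 + b(2, -556) = -132961 - 16/3*(-556)*2 = -132961 + 17792/3 = -381091/3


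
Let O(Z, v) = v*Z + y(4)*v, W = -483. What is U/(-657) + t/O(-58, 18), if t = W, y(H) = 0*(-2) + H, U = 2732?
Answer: -86599/23652 ≈ -3.6614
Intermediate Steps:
y(H) = H (y(H) = 0 + H = H)
O(Z, v) = 4*v + Z*v (O(Z, v) = v*Z + 4*v = Z*v + 4*v = 4*v + Z*v)
t = -483
U/(-657) + t/O(-58, 18) = 2732/(-657) - 483*1/(18*(4 - 58)) = 2732*(-1/657) - 483/(18*(-54)) = -2732/657 - 483/(-972) = -2732/657 - 483*(-1/972) = -2732/657 + 161/324 = -86599/23652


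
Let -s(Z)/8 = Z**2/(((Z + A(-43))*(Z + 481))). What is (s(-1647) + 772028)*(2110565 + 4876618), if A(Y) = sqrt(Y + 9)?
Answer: 8530804893423298195920/1581470869 - 75813981961788*I*sqrt(34)/1581470869 ≈ 5.3942e+12 - 2.7953e+5*I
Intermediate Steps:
A(Y) = sqrt(9 + Y)
s(Z) = -8*Z**2/((481 + Z)*(Z + I*sqrt(34))) (s(Z) = -8*Z**2/((Z + sqrt(9 - 43))*(Z + 481)) = -8*Z**2/((Z + sqrt(-34))*(481 + Z)) = -8*Z**2/((Z + I*sqrt(34))*(481 + Z)) = -8*Z**2/((481 + Z)*(Z + I*sqrt(34))))
(s(-1647) + 772028)*(2110565 + 4876618) = (-8*(-1647)**2/((-1647)**2 + 481*(-1647) + 481*I*sqrt(34) + I*(-1647)*sqrt(34)) + 772028)*(2110565 + 4876618) = (-8*2712609/(2712609 - 792207 + 481*I*sqrt(34) - 1647*I*sqrt(34)) + 772028)*6987183 = (-8*2712609/(1920402 - 1166*I*sqrt(34)) + 772028)*6987183 = (-21700872/(1920402 - 1166*I*sqrt(34)) + 772028)*6987183 = (772028 - 21700872/(1920402 - 1166*I*sqrt(34)))*6987183 = 5394300917124 - 151627963923576/(1920402 - 1166*I*sqrt(34))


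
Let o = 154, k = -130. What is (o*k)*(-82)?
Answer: 1641640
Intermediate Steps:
(o*k)*(-82) = (154*(-130))*(-82) = -20020*(-82) = 1641640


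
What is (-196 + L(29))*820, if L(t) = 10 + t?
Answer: -128740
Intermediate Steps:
(-196 + L(29))*820 = (-196 + (10 + 29))*820 = (-196 + 39)*820 = -157*820 = -128740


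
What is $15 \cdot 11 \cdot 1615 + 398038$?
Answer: $664513$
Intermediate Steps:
$15 \cdot 11 \cdot 1615 + 398038 = 165 \cdot 1615 + 398038 = 266475 + 398038 = 664513$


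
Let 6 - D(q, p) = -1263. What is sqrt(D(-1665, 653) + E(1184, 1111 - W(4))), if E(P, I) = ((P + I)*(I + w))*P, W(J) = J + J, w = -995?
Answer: 3*sqrt(32493837) ≈ 17101.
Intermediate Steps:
D(q, p) = 1269 (D(q, p) = 6 - 1*(-1263) = 6 + 1263 = 1269)
W(J) = 2*J
E(P, I) = P*(-995 + I)*(I + P) (E(P, I) = ((P + I)*(I - 995))*P = ((I + P)*(-995 + I))*P = ((-995 + I)*(I + P))*P = P*(-995 + I)*(I + P))
sqrt(D(-1665, 653) + E(1184, 1111 - W(4))) = sqrt(1269 + 1184*((1111 - 2*4)**2 - 995*(1111 - 2*4) - 995*1184 + (1111 - 2*4)*1184)) = sqrt(1269 + 1184*((1111 - 1*8)**2 - 995*(1111 - 1*8) - 1178080 + (1111 - 1*8)*1184)) = sqrt(1269 + 1184*((1111 - 8)**2 - 995*(1111 - 8) - 1178080 + (1111 - 8)*1184)) = sqrt(1269 + 1184*(1103**2 - 995*1103 - 1178080 + 1103*1184)) = sqrt(1269 + 1184*(1216609 - 1097485 - 1178080 + 1305952)) = sqrt(1269 + 1184*246996) = sqrt(1269 + 292443264) = sqrt(292444533) = 3*sqrt(32493837)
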